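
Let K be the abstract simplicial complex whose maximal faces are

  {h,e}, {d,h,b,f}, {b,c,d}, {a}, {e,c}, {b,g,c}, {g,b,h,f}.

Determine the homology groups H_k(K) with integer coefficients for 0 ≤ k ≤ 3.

K has 8 vertices, 14 edges, 9 triangles, 2 3-simplices.
rank ∂_0 = 0, rank ∂_1 = 6 ⇒ b_0 = 8 − 0 − 6 = 2; all invariant factors of ∂_1 are 1 so no torsion. So H_0 = Z^2.
rank ∂_1 = 6, rank ∂_2 = 7 ⇒ b_1 = 14 − 6 − 7 = 1; all invariant factors of ∂_2 are 1 so no torsion. So H_1 = Z.
rank ∂_2 = 7, rank ∂_3 = 2 ⇒ b_2 = 9 − 7 − 2 = 0; all invariant factors of ∂_3 are 1 so no torsion. So H_2 = 0.
rank ∂_3 = 2, rank ∂_4 = 0 ⇒ b_3 = 2 − 2 − 0 = 0. So H_3 = 0.

H_0 = Z^2,  H_1 = Z,  H_2 = 0,  H_3 = 0.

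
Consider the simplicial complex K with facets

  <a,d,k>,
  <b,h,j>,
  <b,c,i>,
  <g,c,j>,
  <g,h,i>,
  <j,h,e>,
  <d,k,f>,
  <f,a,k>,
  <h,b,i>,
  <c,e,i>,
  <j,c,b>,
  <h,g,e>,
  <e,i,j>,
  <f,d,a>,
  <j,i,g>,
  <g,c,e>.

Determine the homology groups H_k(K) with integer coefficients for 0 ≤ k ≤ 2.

H_0 = Z^2,  H_1 = Z/2,  H_2 = Z.

Take the total order a < b < c < d < e < f < g < h < i < j < k on the vertex set. Then K (dimension 2) consists of the simplices:

  0-simplices (11): a, b, c, d, e, f, g, h, i, j, k
  1-simplices (24): ad, af, ak, bc, bh, bi, bj, ce, cg, ci, cj, df, dk, eg, eh, ei, ej, fk, gh, gi, gj, hi, hj, ij
  2-simplices (16): adf, adk, afk, bci, bcj, bhi, bhj, ceg, cei, cgj, dfk, egh, ehj, eij, ghi, gij

Hence C_0 ≅ Z^11, C_1 ≅ Z^24, C_2 ≅ Z^16.

The boundary map ∂_1: C_1 → C_0 is given by ∂[p,q] = [q] − [p]. For instance
  ∂ad = d − a.
The resulting 11×24 matrix has rank 9, and its Smith normal form has invariant factors (1,1,1,1,1,1,1,1,1).

Boundary ∂_2: C_2 → C_1 acts by ∂[p,q,r] = [q,r] − [p,r] + [p,q]. For instance
  ∂bhi = hi − bi + bh,
  ∂afk = fk − ak + af.
This gives a 24×16 integer matrix of rank 15; reducing to Smith normal form yields diagonal entries (1,1,1,1,1,1,1,1,1,1,1,1,1,1,2).

Reading off H_k = ker ∂_k / im ∂_{k+1}:

  H_0: rank C_0 − rank ∂_1 = 11 − 9 = 2, and the invariant factors of ∂_1 are all 1, so H_0 = Z^2.
  H_1: rank ker ∂_1 − rank ∂_2 = (24 − 9) − 15 = 0, and ∂_2 has invariant factor 2 > 1, so H_1 = Z/2.
  H_2: rank ker ∂_2 − rank ∂_3 = (16 − 15) − 0 = 1, and there is no ∂_3, so H_2 = Z.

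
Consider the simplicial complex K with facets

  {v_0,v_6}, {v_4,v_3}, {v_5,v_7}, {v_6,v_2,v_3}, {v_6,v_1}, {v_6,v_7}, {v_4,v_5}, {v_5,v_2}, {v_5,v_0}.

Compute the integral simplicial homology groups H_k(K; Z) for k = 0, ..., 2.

We work with the vertex ordering v_0 < v_1 < v_2 < v_3 < v_4 < v_5 < v_6 < v_7. The simplices of K, each written with vertices in increasing order, are:

  0-simplices (8): [v_0], [v_1], [v_2], [v_3], [v_4], [v_5], [v_6], [v_7]
  1-simplices (11): [v_0,v_5], [v_0,v_6], [v_1,v_6], [v_2,v_3], [v_2,v_5], [v_2,v_6], [v_3,v_4], [v_3,v_6], [v_4,v_5], [v_5,v_7], [v_6,v_7]
  2-simplices (1): [v_2,v_3,v_6]

so the chain groups are C_0 ≅ Z^8, C_1 ≅ Z^11, C_2 ≅ Z^1.

Boundary ∂_1: C_1 → C_0 is given by ∂[p,q] = [q] − [p].
As a 8×11 matrix over Z this has rank 7, with invariant factors (1,1,1,1,1,1,1).

Boundary ∂_2: C_2 → C_1 sends each 2-simplex [p,q,r] to [q,r] − [p,r] + [p,q]. For instance
  ∂[v_2,v_3,v_6] = [v_3,v_6] − [v_2,v_6] + [v_2,v_3].
As a 11×1 matrix over Z this has rank 1, with invariant factors (1).

Reading off H_k = ker ∂_k / im ∂_{k+1}:

  H_0: rank C_0 − rank ∂_1 = 8 − 7 = 1, and the invariant factors of ∂_1 are all 1, so H_0 = Z.
  H_1: rank ker ∂_1 − rank ∂_2 = (11 − 7) − 1 = 3, and the invariant factors of ∂_2 are all 1, so H_1 = Z^3.
  H_2: rank ker ∂_2 − rank ∂_3 = (1 − 1) − 0 = 0, and there is no ∂_3, so H_2 = 0.

As a check, the Euler characteristic is 8 − 11 + 1 = -2, which agrees with 1 − 3 + 0 = -2.

H_0 ≅ Z,  H_1 ≅ Z^3,  H_2 = 0.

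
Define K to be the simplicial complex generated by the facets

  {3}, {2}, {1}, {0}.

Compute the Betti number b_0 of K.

b_0 = 4.

Order the vertices as 0 < 1 < 2 < 3. Listing each simplex with vertices in this order, K has dimension 0 with simplices:

  0-simplices (4): [0], [1], [2], [3]

giving chain groups C_0 ≅ Z^4.

Computing H_k = (kernel of ∂_k) / (image of ∂_{k+1}):

  H_0: rank C_0 − rank ∂_1 = 4 − 0 = 4, and there is no ∂_1, so H_0 ≅ Z^4.

Hence the Betti numbers are b_0 = 4.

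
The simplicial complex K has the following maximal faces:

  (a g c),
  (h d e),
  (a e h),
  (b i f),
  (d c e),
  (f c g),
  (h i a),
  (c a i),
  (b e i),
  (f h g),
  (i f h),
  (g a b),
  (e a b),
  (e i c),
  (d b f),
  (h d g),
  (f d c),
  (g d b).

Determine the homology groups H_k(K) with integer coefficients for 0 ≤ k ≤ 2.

H_0 = Z,  H_1 = Z ⊕ Z/2Z,  H_2 = 0.

Take the total order a < b < c < d < e < f < g < h < i on the vertex set. Then K (dimension 2) consists of the simplices:

  0-simplices (9): a, b, c, d, e, f, g, h, i
  1-simplices (27): ab, ac, ae, ag, ah, ai, bd, be, bf, bg, bi, cd, ce, cf, cg, ci, de, df, dg, dh, eh, ei, fg, fh, fi, gh, hi
  2-simplices (18): abe, abg, acg, aci, aeh, ahi, bdf, bdg, bei, bfi, cde, cdf, cei, cfg, deh, dgh, fgh, fhi

Hence C_0 ≅ Z^9, C_1 ≅ Z^27, C_2 ≅ Z^18.

The boundary map ∂_1: C_1 → C_0 sends each edge [p,q] (with p < q) to q − p.
As a 9×27 matrix over Z this has rank 8, with invariant factors (1,1,1,1,1,1,1,1).

∂_2: C_2 → C_1 maps a triangle to the signed sum of its edges. For instance
  ∂dgh = gh − dh + dg,
  ∂bfi = fi − bi + bf.
The 27×18 boundary matrix has rank 18 and Smith normal form diag(1,1,1,1,1,1,1,1,1,1,1,1,1,1,1,1,1,2).

Now H_k = ker ∂_k / im ∂_{k+1}, so:

  H_0: rank C_0 − rank ∂_1 = 9 − 8 = 1, and the invariant factors of ∂_1 are all 1, so H_0 = Z.
  H_1: rank ker ∂_1 − rank ∂_2 = (27 − 8) − 18 = 1, and ∂_2 has invariant factor 2 > 1, so H_1 = Z ⊕ Z/2Z.
  H_2: rank ker ∂_2 − rank ∂_3 = (18 − 18) − 0 = 0, and there is no ∂_3, so H_2 = 0.

As a check, the Euler characteristic is 9 − 27 + 18 = 0, which agrees with 1 − 1 + 0 = 0.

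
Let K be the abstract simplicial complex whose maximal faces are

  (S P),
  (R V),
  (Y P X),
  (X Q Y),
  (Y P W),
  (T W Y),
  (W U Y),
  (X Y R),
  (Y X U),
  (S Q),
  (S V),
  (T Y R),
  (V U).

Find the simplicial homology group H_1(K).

H_1 = Z^3.

Take the total order P < Q < R < S < T < U < V < W < X < Y on the vertex set. Then K (dimension 2) consists of the simplices:

  0-simplices (10): P, Q, R, S, T, U, V, W, X, Y
  1-simplices (20): PS, PW, PX, PY, QS, QX, QY, RT, RV, RX, RY, SV, TW, TY, UV, UW, UX, UY, WY, XY
  2-simplices (8): PWY, PXY, QXY, RTY, RXY, TWY, UWY, UXY

Hence C_0 ≅ Z^10, C_1 ≅ Z^20, C_2 ≅ Z^8.

Boundary ∂_1: C_1 → C_0 maps an edge to its endpoints' difference, ∂[p,q] = q − p. For instance
  ∂UV = V − U.
The 10×20 boundary matrix has rank 9 and Smith normal form diag(1,1,1,1,1,1,1,1,1).

Boundary ∂_2: C_2 → C_1 sends each 2-simplex [p,q,r] to [q,r] − [p,r] + [p,q]. For instance
  ∂UWY = WY − UY + UW,
  ∂PXY = XY − PY + PX.
The resulting 20×8 matrix has rank 8, and its Smith normal form has invariant factors (1,1,1,1,1,1,1,1).

From H_k ≅ ker(∂_k) / im(∂_{k+1}) we obtain:

  H_1: rank ker ∂_1 − rank ∂_2 = (20 − 9) − 8 = 3, and the invariant factors of ∂_2 are all 1, so H_1 ≅ Z^3.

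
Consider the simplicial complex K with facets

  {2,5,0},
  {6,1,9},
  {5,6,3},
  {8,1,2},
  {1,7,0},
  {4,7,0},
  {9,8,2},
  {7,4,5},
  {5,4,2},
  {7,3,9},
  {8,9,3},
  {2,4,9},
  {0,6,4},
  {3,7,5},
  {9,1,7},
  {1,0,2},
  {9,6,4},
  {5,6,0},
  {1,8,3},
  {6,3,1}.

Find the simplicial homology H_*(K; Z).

H_0 ≅ Z,  H_1 ≅ Z ⊕ Z/2,  H_2 = 0.

We work with the vertex ordering 0 < 1 < 2 < 3 < 4 < 5 < 6 < 7 < 8 < 9. The simplices of K, each written with vertices in increasing order, are:

  0-simplices (10): [0], [1], [2], [3], [4], [5], [6], [7], [8], [9]
  1-simplices (30): (30 of them)
  2-simplices (20): (20 of them)

so the chain groups are C_0 ≅ Z^10, C_1 ≅ Z^30, C_2 ≅ Z^20.

Boundary ∂_1: C_1 → C_0 maps an edge to its endpoints' difference, ∂[p,q] = q − p. For instance
  ∂[3,9] = [9] − [3].
As a 10×30 matrix over Z this has rank 9, with invariant factors (1,1,1,1,1,1,1,1,1).

Boundary ∂_2: C_2 → C_1 acts by ∂[p,q,r] = [q,r] − [p,r] + [p,q]. For instance
  ∂[2,8,9] = [8,9] − [2,9] + [2,8],
  ∂[1,6,9] = [6,9] − [1,9] + [1,6].
As a 30×20 matrix over Z this has rank 20, with invariant factors (1,1,1,1,1,1,1,1,1,1,1,1,1,1,1,1,1,1,1,2).

Reading off H_k = ker ∂_k / im ∂_{k+1}:

  H_0: rank C_0 − rank ∂_1 = 10 − 9 = 1, and the invariant factors of ∂_1 are all 1, so H_0 ≅ Z.
  H_1: rank ker ∂_1 − rank ∂_2 = (30 − 9) − 20 = 1, and ∂_2 has invariant factor 2 > 1, so H_1 ≅ Z ⊕ Z/2.
  H_2: rank ker ∂_2 − rank ∂_3 = (20 − 20) − 0 = 0, and there is no ∂_3, so H_2 ≅ 0.

As a check, the Euler characteristic is 10 − 30 + 20 = 0, which agrees with 1 − 1 + 0 = 0.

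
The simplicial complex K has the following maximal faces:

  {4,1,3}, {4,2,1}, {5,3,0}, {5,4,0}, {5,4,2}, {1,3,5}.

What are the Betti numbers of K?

K has 6 vertices, 12 edges, 6 triangles.
rank ∂_0 = 0, rank ∂_1 = 5 ⇒ b_0 = 6 − 0 − 5 = 1; all invariant factors of ∂_1 are 1 so no torsion. So H_0 = Z.
rank ∂_1 = 5, rank ∂_2 = 6 ⇒ b_1 = 12 − 5 − 6 = 1; all invariant factors of ∂_2 are 1 so no torsion. So H_1 = Z.
rank ∂_2 = 6, rank ∂_3 = 0 ⇒ b_2 = 6 − 6 − 0 = 0. So H_2 = 0.

b_0 = 1, b_1 = 1, b_2 = 0.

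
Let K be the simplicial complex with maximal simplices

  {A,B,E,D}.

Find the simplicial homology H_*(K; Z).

Order the vertices as A < B < D < E. Listing each simplex with vertices in this order, K has dimension 3 with simplices:

  0-simplices (4): A, B, D, E
  1-simplices (6): AB, AD, AE, BD, BE, DE
  2-simplices (4): ABD, ABE, ADE, BDE
  3-simplices (1): ABDE

giving chain groups C_0 ≅ Z^4, C_1 ≅ Z^6, C_2 ≅ Z^4, C_3 ≅ Z^1.

The boundary map ∂_1: C_1 → C_0 maps an edge to its endpoints' difference, ∂[p,q] = q − p. For instance
  ∂BD = D − B.
The resulting 4×6 matrix has rank 3, and its Smith normal form has invariant factors (1,1,1).

The boundary map ∂_2: C_2 → C_1 maps a triangle to the signed sum of its edges. For instance
  ∂ABD = BD − AD + AB,
  ∂ABE = BE − AE + AB.
This gives a 6×4 integer matrix of rank 3; reducing to Smith normal form yields diagonal entries (1,1,1).

The boundary map ∂_3: C_3 → C_2 sends each 3-simplex σ to the alternating sum Σ_i (−1)^i (σ with its i-th vertex removed). For instance
  ∂ABDE = BDE − ADE + ABE − ABD.
This gives a 4×1 integer matrix of rank 1; reducing to Smith normal form yields diagonal entries (1).

Computing H_k = (kernel of ∂_k) / (image of ∂_{k+1}):

  H_0: rank C_0 − rank ∂_1 = 4 − 3 = 1, and the invariant factors of ∂_1 are all 1, so H_0 = Z.
  H_1: rank ker ∂_1 − rank ∂_2 = (6 − 3) − 3 = 0, and the invariant factors of ∂_2 are all 1, so H_1 = 0.
  H_2: rank ker ∂_2 − rank ∂_3 = (4 − 3) − 1 = 0, and the invariant factors of ∂_3 are all 1, so H_2 = 0.
  H_3: rank ker ∂_3 − rank ∂_4 = (1 − 1) − 0 = 0, and there is no ∂_4, so H_3 = 0.

H_0 = Z,  H_1 = 0,  H_2 = 0,  H_3 = 0.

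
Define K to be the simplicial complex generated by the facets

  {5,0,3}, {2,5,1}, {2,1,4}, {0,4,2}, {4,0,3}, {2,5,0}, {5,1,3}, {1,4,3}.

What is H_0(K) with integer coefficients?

H_0 ≅ Z.

Take the total order 0 < 1 < 2 < 3 < 4 < 5 on the vertex set. Then K (dimension 2) consists of the simplices:

  0-simplices (6): [0], [1], [2], [3], [4], [5]
  1-simplices (12): [0,2], [0,3], [0,4], [0,5], [1,2], [1,3], [1,4], [1,5], [2,4], [2,5], [3,4], [3,5]
  2-simplices (8): [0,2,4], [0,2,5], [0,3,4], [0,3,5], [1,2,4], [1,2,5], [1,3,4], [1,3,5]

Hence C_0 ≅ Z^6, C_1 ≅ Z^12, C_2 ≅ Z^8.

Boundary ∂_1: C_1 → C_0 sends each edge [p,q] (with p < q) to q − p.
This gives a 6×12 integer matrix of rank 5; reducing to Smith normal form yields diagonal entries (1,1,1,1,1).

∂_2: C_2 → C_1 maps a triangle to the signed sum of its edges. For instance
  ∂[0,3,5] = [3,5] − [0,5] + [0,3],
  ∂[1,3,5] = [3,5] − [1,5] + [1,3].
The resulting 12×8 matrix has rank 7, and its Smith normal form has invariant factors (1,1,1,1,1,1,1).

Reading off H_k = ker ∂_k / im ∂_{k+1}:

  H_0: rank C_0 − rank ∂_1 = 6 − 5 = 1, and the invariant factors of ∂_1 are all 1, so H_0 = Z.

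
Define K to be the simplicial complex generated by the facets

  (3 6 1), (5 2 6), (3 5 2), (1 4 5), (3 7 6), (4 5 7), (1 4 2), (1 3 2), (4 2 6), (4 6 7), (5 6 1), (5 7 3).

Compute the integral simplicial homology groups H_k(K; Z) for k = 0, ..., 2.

Order the vertices as 1 < 2 < 3 < 4 < 5 < 6 < 7. Listing each simplex with vertices in this order, K has dimension 2 with simplices:

  0-simplices (7): [1], [2], [3], [4], [5], [6], [7]
  1-simplices (18): [1,2], [1,3], [1,4], [1,5], [1,6], [2,3], [2,4], [2,5], [2,6], [3,5], [3,6], [3,7], [4,5], [4,6], [4,7], [5,6], [5,7], [6,7]
  2-simplices (12): [1,2,3], [1,2,4], [1,3,6], [1,4,5], [1,5,6], [2,3,5], [2,4,6], [2,5,6], [3,5,7], [3,6,7], [4,5,7], [4,6,7]

Hence C_0 ≅ Z^7, C_1 ≅ Z^18, C_2 ≅ Z^12.

∂_1: C_1 → C_0 is given by ∂[p,q] = [q] − [p].
The 7×18 boundary matrix has rank 6 and Smith normal form diag(1,1,1,1,1,1).

The boundary map ∂_2: C_2 → C_1 sends each 2-simplex [p,q,r] to [q,r] − [p,r] + [p,q]. For instance
  ∂[2,5,6] = [5,6] − [2,6] + [2,5],
  ∂[2,4,6] = [4,6] − [2,6] + [2,4].
This gives a 18×12 integer matrix of rank 12; reducing to Smith normal form yields diagonal entries (1,1,1,1,1,1,1,1,1,1,1,2).

Computing H_k = (kernel of ∂_k) / (image of ∂_{k+1}):

  H_0: rank C_0 − rank ∂_1 = 7 − 6 = 1, and the invariant factors of ∂_1 are all 1, so H_0 ≅ Z.
  H_1: rank ker ∂_1 − rank ∂_2 = (18 − 6) − 12 = 0, and ∂_2 has invariant factor 2 > 1, so H_1 ≅ Z/2.
  H_2: rank ker ∂_2 − rank ∂_3 = (12 − 12) − 0 = 0, and there is no ∂_3, so H_2 ≅ 0.

As a check, the Euler characteristic is 7 − 18 + 12 = 1, which agrees with 1 − 0 + 0 = 1.
(K is a triangulation of the real projective plane RP^2.)

H_0 = Z,  H_1 = Z/2,  H_2 = 0.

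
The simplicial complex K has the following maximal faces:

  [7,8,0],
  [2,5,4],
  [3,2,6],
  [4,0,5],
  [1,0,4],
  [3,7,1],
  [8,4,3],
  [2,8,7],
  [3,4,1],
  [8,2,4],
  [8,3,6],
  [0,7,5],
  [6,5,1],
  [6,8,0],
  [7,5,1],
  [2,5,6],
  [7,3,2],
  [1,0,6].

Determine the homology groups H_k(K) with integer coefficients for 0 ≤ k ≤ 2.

H_0 ≅ Z,  H_1 ≅ Z ⊕ Z/2,  H_2 = 0.

Take the total order 0 < 1 < 2 < 3 < 4 < 5 < 6 < 7 < 8 on the vertex set. Then K (dimension 2) consists of the simplices:

  0-simplices (9): [0], [1], [2], [3], [4], [5], [6], [7], [8]
  1-simplices (27): (27 of them)
  2-simplices (18): [0,1,4], [0,1,6], [0,4,5], [0,5,7], [0,6,8], [0,7,8], [1,3,4], [1,3,7], [1,5,6], [1,5,7], [2,3,6], [2,3,7], [2,4,5], [2,4,8], [2,5,6], [2,7,8], [3,4,8], [3,6,8]

giving chain groups C_0 ≅ Z^9, C_1 ≅ Z^27, C_2 ≅ Z^18.

Boundary ∂_1: C_1 → C_0 maps an edge to its endpoints' difference, ∂[p,q] = q − p. For instance
  ∂[5,7] = [7] − [5].
As a 9×27 matrix over Z this has rank 8, with invariant factors (1,1,1,1,1,1,1,1).

Boundary ∂_2: C_2 → C_1 acts by ∂[p,q,r] = [q,r] − [p,r] + [p,q]. For instance
  ∂[1,5,6] = [5,6] − [1,6] + [1,5],
  ∂[1,3,4] = [3,4] − [1,4] + [1,3].
The resulting 27×18 matrix has rank 18, and its Smith normal form has invariant factors (1,1,1,1,1,1,1,1,1,1,1,1,1,1,1,1,1,2).

From H_k ≅ ker(∂_k) / im(∂_{k+1}) we obtain:

  H_0: rank C_0 − rank ∂_1 = 9 − 8 = 1, and the invariant factors of ∂_1 are all 1, so H_0 = Z.
  H_1: rank ker ∂_1 − rank ∂_2 = (27 − 8) − 18 = 1, and ∂_2 has invariant factor 2 > 1, so H_1 = Z ⊕ Z/2.
  H_2: rank ker ∂_2 − rank ∂_3 = (18 − 18) − 0 = 0, and there is no ∂_3, so H_2 = 0.

As a check, the Euler characteristic is 9 − 27 + 18 = 0, which agrees with 1 − 1 + 0 = 0.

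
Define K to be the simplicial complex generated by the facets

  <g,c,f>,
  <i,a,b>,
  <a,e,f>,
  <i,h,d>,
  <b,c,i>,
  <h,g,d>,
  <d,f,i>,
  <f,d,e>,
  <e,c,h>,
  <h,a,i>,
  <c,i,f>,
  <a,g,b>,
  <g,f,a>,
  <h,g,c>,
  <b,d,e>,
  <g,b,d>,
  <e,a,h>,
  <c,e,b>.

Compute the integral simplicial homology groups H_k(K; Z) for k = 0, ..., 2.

H_0 ≅ Z,  H_1 ≅ Z^2,  H_2 ≅ Z.

Order the vertices as a < b < c < d < e < f < g < h < i. Listing each simplex with vertices in this order, K has dimension 2 with simplices:

  0-simplices (9): a, b, c, d, e, f, g, h, i
  1-simplices (27): ab, ae, af, ag, ah, ai, bc, bd, be, bg, bi, ce, cf, cg, ch, ci, de, df, dg, dh, di, ef, eh, fg, fi, gh, hi
  2-simplices (18): abg, abi, aef, aeh, afg, ahi, bce, bci, bde, bdg, ceh, cfg, cfi, cgh, def, dfi, dgh, dhi

so the chain groups are C_0 ≅ Z^9, C_1 ≅ Z^27, C_2 ≅ Z^18.

∂_1: C_1 → C_0 is given by ∂[p,q] = [q] − [p].
This gives a 9×27 integer matrix of rank 8; reducing to Smith normal form yields diagonal entries (1,1,1,1,1,1,1,1).

The boundary map ∂_2: C_2 → C_1 sends each 2-simplex [p,q,r] to [q,r] − [p,r] + [p,q]. For instance
  ∂cgh = gh − ch + cg,
  ∂abg = bg − ag + ab.
This gives a 27×18 integer matrix of rank 17; reducing to Smith normal form yields diagonal entries (1,1,1,1,1,1,1,1,1,1,1,1,1,1,1,1,1).

Computing H_k = (kernel of ∂_k) / (image of ∂_{k+1}):

  H_0: rank C_0 − rank ∂_1 = 9 − 8 = 1, and the invariant factors of ∂_1 are all 1, so H_0 = Z.
  H_1: rank ker ∂_1 − rank ∂_2 = (27 − 8) − 17 = 2, and the invariant factors of ∂_2 are all 1, so H_1 = Z^2.
  H_2: rank ker ∂_2 − rank ∂_3 = (18 − 17) − 0 = 1, and there is no ∂_3, so H_2 = Z.

(K is a triangulation of the torus T^2.)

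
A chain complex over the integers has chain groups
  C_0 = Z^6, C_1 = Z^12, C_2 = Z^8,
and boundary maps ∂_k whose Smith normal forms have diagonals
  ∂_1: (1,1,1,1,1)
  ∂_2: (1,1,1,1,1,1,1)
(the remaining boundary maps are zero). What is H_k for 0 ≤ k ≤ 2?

H_0 = Z,  H_1 = 0,  H_2 = Z.

H_0: b_0 = 6 − 0 − 5 = 1; torsion from ∂_1 factors > 1: none. So H_0 = Z.
H_1: b_1 = 12 − 5 − 7 = 0; torsion from ∂_2 factors > 1: none. So H_1 = 0.
H_2: b_2 = 8 − 7 − 0 = 1; torsion from ∂_3 factors > 1: none. So H_2 = Z.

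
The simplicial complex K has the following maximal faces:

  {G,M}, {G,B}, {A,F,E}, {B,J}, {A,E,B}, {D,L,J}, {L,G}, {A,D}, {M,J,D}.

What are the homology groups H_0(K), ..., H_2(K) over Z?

H_0 ≅ Z,  H_1 ≅ Z^3,  H_2 = 0.

We work with the vertex ordering A < B < D < E < F < G < J < L < M. The simplices of K, each written with vertices in increasing order, are:

  0-simplices (9): A, B, D, E, F, G, J, L, M
  1-simplices (15): AB, AD, AE, AF, BE, BG, BJ, DJ, DL, DM, EF, GL, GM, JL, JM
  2-simplices (4): ABE, AEF, DJL, DJM

Hence C_0 ≅ Z^9, C_1 ≅ Z^15, C_2 ≅ Z^4.

Boundary ∂_1: C_1 → C_0 maps an edge to its endpoints' difference, ∂[p,q] = q − p. For instance
  ∂DJ = J − D.
The 9×15 boundary matrix has rank 8 and Smith normal form diag(1,1,1,1,1,1,1,1).

The boundary map ∂_2: C_2 → C_1 maps a triangle to the signed sum of its edges. For instance
  ∂DJM = JM − DM + DJ,
  ∂DJL = JL − DL + DJ.
The resulting 15×4 matrix has rank 4, and its Smith normal form has invariant factors (1,1,1,1).

From H_k ≅ ker(∂_k) / im(∂_{k+1}) we obtain:

  H_0: rank C_0 − rank ∂_1 = 9 − 8 = 1, and the invariant factors of ∂_1 are all 1, so H_0 = Z.
  H_1: rank ker ∂_1 − rank ∂_2 = (15 − 8) − 4 = 3, and the invariant factors of ∂_2 are all 1, so H_1 = Z^3.
  H_2: rank ker ∂_2 − rank ∂_3 = (4 − 4) − 0 = 0, and there is no ∂_3, so H_2 = 0.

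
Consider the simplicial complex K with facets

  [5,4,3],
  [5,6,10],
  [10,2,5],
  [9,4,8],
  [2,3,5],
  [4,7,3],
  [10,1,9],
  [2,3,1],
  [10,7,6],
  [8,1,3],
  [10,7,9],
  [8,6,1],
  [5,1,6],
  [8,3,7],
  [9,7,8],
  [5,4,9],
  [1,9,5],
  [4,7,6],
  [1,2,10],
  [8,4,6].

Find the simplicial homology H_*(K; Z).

H_0 ≅ Z,  H_1 ≅ Z ⊕ Z/2,  H_2 = 0.

Order the vertices as 1 < 2 < 3 < 4 < 5 < 6 < 7 < 8 < 9 < 10. Listing each simplex with vertices in this order, K has dimension 2 with simplices:

  0-simplices (10): [1], [2], [3], [4], [5], [6], [7], [8], [9], [10]
  1-simplices (30): (30 of them)
  2-simplices (20): (20 of them)

giving chain groups C_0 ≅ Z^10, C_1 ≅ Z^30, C_2 ≅ Z^20.

∂_1: C_1 → C_0 maps an edge to its endpoints' difference, ∂[p,q] = q − p.
As a 10×30 matrix over Z this has rank 9, with invariant factors (1,1,1,1,1,1,1,1,1).

The boundary map ∂_2: C_2 → C_1 maps a triangle to the signed sum of its edges. For instance
  ∂[5,6,10] = [6,10] − [5,10] + [5,6],
  ∂[1,2,10] = [2,10] − [1,10] + [1,2].
This gives a 30×20 integer matrix of rank 20; reducing to Smith normal form yields diagonal entries (1,1,1,1,1,1,1,1,1,1,1,1,1,1,1,1,1,1,1,2).

Computing H_k = (kernel of ∂_k) / (image of ∂_{k+1}):

  H_0: rank C_0 − rank ∂_1 = 10 − 9 = 1, and the invariant factors of ∂_1 are all 1, so H_0 ≅ Z.
  H_1: rank ker ∂_1 − rank ∂_2 = (30 − 9) − 20 = 1, and ∂_2 has invariant factor 2 > 1, so H_1 ≅ Z ⊕ Z/2.
  H_2: rank ker ∂_2 − rank ∂_3 = (20 − 20) − 0 = 0, and there is no ∂_3, so H_2 ≅ 0.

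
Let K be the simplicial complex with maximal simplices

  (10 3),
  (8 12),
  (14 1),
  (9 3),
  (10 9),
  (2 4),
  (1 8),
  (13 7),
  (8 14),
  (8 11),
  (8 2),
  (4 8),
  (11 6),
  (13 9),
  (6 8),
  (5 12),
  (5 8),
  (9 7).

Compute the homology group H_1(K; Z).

H_1 = Z^6.

Take the total order 1 < 2 < 3 < 4 < 5 < 6 < 7 < 8 < 9 < 10 < 11 < 12 < 13 < 14 on the vertex set. Then K (dimension 1) consists of the simplices:

  0-simplices (14): [1], [2], [3], [4], [5], [6], [7], [8], [9], [10], [11], [12], [13], [14]
  1-simplices (18): [1,8], [1,14], [2,4], [2,8], [3,9], [3,10], [4,8], [5,8], [5,12], [6,8], [6,11], [7,9], [7,13], [8,11], [8,12], [8,14], [9,10], [9,13]

so the chain groups are C_0 ≅ Z^14, C_1 ≅ Z^18.

∂_1: C_1 → C_0 sends each edge [p,q] (with p < q) to q − p.
The 14×18 boundary matrix has rank 12 and Smith normal form diag(1,1,1,1,1,1,1,1,1,1,1,1).

From H_k ≅ ker(∂_k) / im(∂_{k+1}) we obtain:

  H_1: rank ker ∂_1 − rank ∂_2 = (18 − 12) − 0 = 6, and there is no ∂_2, so H_1 ≅ Z^6.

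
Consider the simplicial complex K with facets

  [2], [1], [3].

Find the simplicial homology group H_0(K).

H_0 ≅ Z^3.

Fix the vertex order 1 < 2 < 3 and write every simplex with vertices in increasing order. Then dim K = 0 and the simplices of K are:

  0-simplices (3): [1], [2], [3]

so the chain groups are C_0 ≅ Z^3.

Computing H_k = (kernel of ∂_k) / (image of ∂_{k+1}):

  H_0: rank C_0 − rank ∂_1 = 3 − 0 = 3, and there is no ∂_1, so H_0 ≅ Z^3.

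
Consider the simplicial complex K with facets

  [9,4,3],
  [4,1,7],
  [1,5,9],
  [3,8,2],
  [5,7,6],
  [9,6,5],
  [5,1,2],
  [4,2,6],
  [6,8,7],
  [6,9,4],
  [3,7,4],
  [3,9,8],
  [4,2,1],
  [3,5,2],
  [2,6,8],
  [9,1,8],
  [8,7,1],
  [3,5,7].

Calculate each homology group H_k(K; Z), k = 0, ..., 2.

H_0 = Z,  H_1 = Z^2,  H_2 = Z.

K has 9 vertices, 27 edges, 18 triangles.
rank ∂_0 = 0, rank ∂_1 = 8 ⇒ b_0 = 9 − 0 − 8 = 1; all invariant factors of ∂_1 are 1 so no torsion. So H_0 = Z.
rank ∂_1 = 8, rank ∂_2 = 17 ⇒ b_1 = 27 − 8 − 17 = 2; all invariant factors of ∂_2 are 1 so no torsion. So H_1 = Z^2.
rank ∂_2 = 17, rank ∂_3 = 0 ⇒ b_2 = 18 − 17 − 0 = 1. So H_2 = Z.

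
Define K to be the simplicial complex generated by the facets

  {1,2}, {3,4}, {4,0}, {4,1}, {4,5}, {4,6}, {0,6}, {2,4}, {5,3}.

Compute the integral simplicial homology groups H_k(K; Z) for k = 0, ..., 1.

H_0 ≅ Z,  H_1 ≅ Z^3.

Order the vertices as 0 < 1 < 2 < 3 < 4 < 5 < 6. Listing each simplex with vertices in this order, K has dimension 1 with simplices:

  0-simplices (7): [0], [1], [2], [3], [4], [5], [6]
  1-simplices (9): [0,4], [0,6], [1,2], [1,4], [2,4], [3,4], [3,5], [4,5], [4,6]

Hence C_0 ≅ Z^7, C_1 ≅ Z^9.

The boundary map ∂_1: C_1 → C_0 is given by ∂[p,q] = [q] − [p].
The resulting 7×9 matrix has rank 6, and its Smith normal form has invariant factors (1,1,1,1,1,1).

Reading off H_k = ker ∂_k / im ∂_{k+1}:

  H_0: rank C_0 − rank ∂_1 = 7 − 6 = 1, and the invariant factors of ∂_1 are all 1, so H_0 = Z.
  H_1: rank ker ∂_1 − rank ∂_2 = (9 − 6) − 0 = 3, and there is no ∂_2, so H_1 = Z^3.

As a check, the Euler characteristic is 7 − 9 = -2, which agrees with 1 − 3 = -2.
(K is a triangulation of a wedge of 3 circles.)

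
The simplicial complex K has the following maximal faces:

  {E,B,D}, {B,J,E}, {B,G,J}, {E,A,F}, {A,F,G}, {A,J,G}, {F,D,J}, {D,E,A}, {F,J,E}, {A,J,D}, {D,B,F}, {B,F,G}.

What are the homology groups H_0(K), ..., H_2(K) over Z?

Take the total order A < B < D < E < F < G < J on the vertex set. Then K (dimension 2) consists of the simplices:

  0-simplices (7): A, B, D, E, F, G, J
  1-simplices (18): AD, AE, AF, AG, AJ, BD, BE, BF, BG, BJ, DE, DF, DJ, EF, EJ, FG, FJ, GJ
  2-simplices (12): ADE, ADJ, AEF, AFG, AGJ, BDE, BDF, BEJ, BFG, BGJ, DFJ, EFJ

so the chain groups are C_0 ≅ Z^7, C_1 ≅ Z^18, C_2 ≅ Z^12.

The boundary map ∂_1: C_1 → C_0 maps an edge to its endpoints' difference, ∂[p,q] = q − p.
The resulting 7×18 matrix has rank 6, and its Smith normal form has invariant factors (1,1,1,1,1,1).

Boundary ∂_2: C_2 → C_1 maps a triangle to the signed sum of its edges. For instance
  ∂AEF = EF − AF + AE,
  ∂ADE = DE − AE + AD.
The 18×12 boundary matrix has rank 12 and Smith normal form diag(1,1,1,1,1,1,1,1,1,1,1,2).

Computing H_k = (kernel of ∂_k) / (image of ∂_{k+1}):

  H_0: rank C_0 − rank ∂_1 = 7 − 6 = 1, and the invariant factors of ∂_1 are all 1, so H_0 = Z.
  H_1: rank ker ∂_1 − rank ∂_2 = (18 − 6) − 12 = 0, and ∂_2 has invariant factor 2 > 1, so H_1 = Z/2.
  H_2: rank ker ∂_2 − rank ∂_3 = (12 − 12) − 0 = 0, and there is no ∂_3, so H_2 = 0.

(K is a triangulation of the real projective plane RP^2.)

H_0 ≅ Z,  H_1 ≅ Z/2,  H_2 = 0.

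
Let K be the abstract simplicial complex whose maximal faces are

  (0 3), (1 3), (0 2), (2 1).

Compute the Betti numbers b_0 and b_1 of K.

Take the total order 0 < 1 < 2 < 3 on the vertex set. Then K (dimension 1) consists of the simplices:

  0-simplices (4): [0], [1], [2], [3]
  1-simplices (4): [0,2], [0,3], [1,2], [1,3]

so the chain groups are C_0 ≅ Z^4, C_1 ≅ Z^4.

The boundary map ∂_1: C_1 → C_0 maps an edge to its endpoints' difference, ∂[p,q] = q − p.
This gives a 4×4 integer matrix of rank 3; reducing to Smith normal form yields diagonal entries (1,1,1).

Reading off H_k = ker ∂_k / im ∂_{k+1}:

  H_0: rank C_0 − rank ∂_1 = 4 − 3 = 1, and the invariant factors of ∂_1 are all 1, so H_0 = Z.
  H_1: rank ker ∂_1 − rank ∂_2 = (4 − 3) − 0 = 1, and there is no ∂_2, so H_1 = Z.

Hence the Betti numbers are b_0 = 1, b_1 = 1.

b_0 = 1, b_1 = 1.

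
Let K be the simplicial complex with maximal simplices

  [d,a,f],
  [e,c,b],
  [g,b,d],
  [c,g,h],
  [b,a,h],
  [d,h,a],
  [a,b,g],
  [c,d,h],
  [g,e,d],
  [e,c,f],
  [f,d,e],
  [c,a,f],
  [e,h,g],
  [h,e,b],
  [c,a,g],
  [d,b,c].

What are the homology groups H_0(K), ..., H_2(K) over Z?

We work with the vertex ordering a < b < c < d < e < f < g < h. The simplices of K, each written with vertices in increasing order, are:

  0-simplices (8): a, b, c, d, e, f, g, h
  1-simplices (24): ab, ac, ad, af, ag, ah, bc, bd, be, bg, bh, cd, ce, cf, cg, ch, de, df, dg, dh, ef, eg, eh, gh
  2-simplices (16): abg, abh, acf, acg, adf, adh, bcd, bce, bdg, beh, cdh, cef, cgh, def, deg, egh

Hence C_0 ≅ Z^8, C_1 ≅ Z^24, C_2 ≅ Z^16.

∂_1: C_1 → C_0 is given by ∂[p,q] = [q] − [p]. For instance
  ∂ch = h − c.
The resulting 8×24 matrix has rank 7, and its Smith normal form has invariant factors (1,1,1,1,1,1,1).

The boundary map ∂_2: C_2 → C_1 maps a triangle to the signed sum of its edges. For instance
  ∂abg = bg − ag + ab,
  ∂bce = ce − be + bc.
The resulting 24×16 matrix has rank 15, and its Smith normal form has invariant factors (1,1,1,1,1,1,1,1,1,1,1,1,1,1,1).

From H_k ≅ ker(∂_k) / im(∂_{k+1}) we obtain:

  H_0: rank C_0 − rank ∂_1 = 8 − 7 = 1, and the invariant factors of ∂_1 are all 1, so H_0 = Z.
  H_1: rank ker ∂_1 − rank ∂_2 = (24 − 7) − 15 = 2, and the invariant factors of ∂_2 are all 1, so H_1 = Z^2.
  H_2: rank ker ∂_2 − rank ∂_3 = (16 − 15) − 0 = 1, and there is no ∂_3, so H_2 = Z.

As a check, the Euler characteristic is 8 − 24 + 16 = 0, which agrees with 1 − 2 + 1 = 0.

H_0 = Z,  H_1 = Z^2,  H_2 = Z.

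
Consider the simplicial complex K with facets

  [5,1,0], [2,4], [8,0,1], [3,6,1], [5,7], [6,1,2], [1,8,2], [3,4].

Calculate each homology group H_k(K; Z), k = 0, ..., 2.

Fix the vertex order 0 < 1 < 2 < 3 < 4 < 5 < 6 < 7 < 8 and write every simplex with vertices in increasing order. Then dim K = 2 and the simplices of K are:

  0-simplices (9): [0], [1], [2], [3], [4], [5], [6], [7], [8]
  1-simplices (14): [0,1], [0,5], [0,8], [1,2], [1,3], [1,5], [1,6], [1,8], [2,4], [2,6], [2,8], [3,4], [3,6], [5,7]
  2-simplices (5): [0,1,5], [0,1,8], [1,2,6], [1,2,8], [1,3,6]

giving chain groups C_0 ≅ Z^9, C_1 ≅ Z^14, C_2 ≅ Z^5.

∂_1: C_1 → C_0 maps an edge to its endpoints' difference, ∂[p,q] = q − p.
This gives a 9×14 integer matrix of rank 8; reducing to Smith normal form yields diagonal entries (1,1,1,1,1,1,1,1).

∂_2: C_2 → C_1 acts by ∂[p,q,r] = [q,r] − [p,r] + [p,q]. For instance
  ∂[1,2,8] = [2,8] − [1,8] + [1,2],
  ∂[1,3,6] = [3,6] − [1,6] + [1,3].
As a 14×5 matrix over Z this has rank 5, with invariant factors (1,1,1,1,1).

Reading off H_k = ker ∂_k / im ∂_{k+1}:

  H_0: rank C_0 − rank ∂_1 = 9 − 8 = 1, and the invariant factors of ∂_1 are all 1, so H_0 ≅ Z.
  H_1: rank ker ∂_1 − rank ∂_2 = (14 − 8) − 5 = 1, and the invariant factors of ∂_2 are all 1, so H_1 ≅ Z.
  H_2: rank ker ∂_2 − rank ∂_3 = (5 − 5) − 0 = 0, and there is no ∂_3, so H_2 ≅ 0.

H_0 ≅ Z,  H_1 ≅ Z,  H_2 = 0.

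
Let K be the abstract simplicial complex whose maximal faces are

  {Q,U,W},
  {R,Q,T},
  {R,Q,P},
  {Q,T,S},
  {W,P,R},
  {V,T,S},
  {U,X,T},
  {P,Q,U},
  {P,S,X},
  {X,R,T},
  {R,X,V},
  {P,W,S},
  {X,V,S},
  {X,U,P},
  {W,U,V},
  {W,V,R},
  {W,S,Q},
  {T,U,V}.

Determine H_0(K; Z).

Order the vertices as P < Q < R < S < T < U < V < W < X. Listing each simplex with vertices in this order, K has dimension 2 with simplices:

  0-simplices (9): P, Q, R, S, T, U, V, W, X
  1-simplices (27): PQ, PR, PS, PU, PW, PX, QR, QS, QT, QU, QW, RT, RV, RW, RX, ST, SV, SW, SX, TU, TV, TX, UV, UW, UX, VW, VX
  2-simplices (18): PQR, PQU, PRW, PSW, PSX, PUX, QRT, QST, QSW, QUW, RTX, RVW, RVX, STV, SVX, TUV, TUX, UVW

so the chain groups are C_0 ≅ Z^9, C_1 ≅ Z^27, C_2 ≅ Z^18.

The boundary map ∂_1: C_1 → C_0 is given by ∂[p,q] = [q] − [p]. For instance
  ∂UX = X − U.
The resulting 9×27 matrix has rank 8, and its Smith normal form has invariant factors (1,1,1,1,1,1,1,1).

∂_2: C_2 → C_1 acts by ∂[p,q,r] = [q,r] − [p,r] + [p,q]. For instance
  ∂PQR = QR − PR + PQ,
  ∂TUX = UX − TX + TU.
This gives a 27×18 integer matrix of rank 18; reducing to Smith normal form yields diagonal entries (1,1,1,1,1,1,1,1,1,1,1,1,1,1,1,1,1,2).

Reading off H_k = ker ∂_k / im ∂_{k+1}:

  H_0: rank C_0 − rank ∂_1 = 9 − 8 = 1, and the invariant factors of ∂_1 are all 1, so H_0 ≅ Z.

(K is a triangulation of the Klein bottle.)

H_0 = Z.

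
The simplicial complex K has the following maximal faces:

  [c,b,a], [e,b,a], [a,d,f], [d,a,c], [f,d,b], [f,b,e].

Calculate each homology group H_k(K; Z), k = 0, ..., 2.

H_0 = Z,  H_1 = Z,  H_2 = 0.

K has 6 vertices, 12 edges, 6 triangles.
rank ∂_0 = 0, rank ∂_1 = 5 ⇒ b_0 = 6 − 0 − 5 = 1; all invariant factors of ∂_1 are 1 so no torsion. So H_0 = Z.
rank ∂_1 = 5, rank ∂_2 = 6 ⇒ b_1 = 12 − 5 − 6 = 1; all invariant factors of ∂_2 are 1 so no torsion. So H_1 = Z.
rank ∂_2 = 6, rank ∂_3 = 0 ⇒ b_2 = 6 − 6 − 0 = 0. So H_2 = 0.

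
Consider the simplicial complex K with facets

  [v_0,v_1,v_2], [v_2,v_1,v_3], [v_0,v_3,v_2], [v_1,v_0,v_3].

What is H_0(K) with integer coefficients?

We work with the vertex ordering v_0 < v_1 < v_2 < v_3. The simplices of K, each written with vertices in increasing order, are:

  0-simplices (4): [v_0], [v_1], [v_2], [v_3]
  1-simplices (6): [v_0,v_1], [v_0,v_2], [v_0,v_3], [v_1,v_2], [v_1,v_3], [v_2,v_3]
  2-simplices (4): [v_0,v_1,v_2], [v_0,v_1,v_3], [v_0,v_2,v_3], [v_1,v_2,v_3]

giving chain groups C_0 ≅ Z^4, C_1 ≅ Z^6, C_2 ≅ Z^4.

Boundary ∂_1: C_1 → C_0 maps an edge to its endpoints' difference, ∂[p,q] = q − p.
As a 4×6 matrix over Z this has rank 3, with invariant factors (1,1,1).

∂_2: C_2 → C_1 acts by ∂[p,q,r] = [q,r] − [p,r] + [p,q]. For instance
  ∂[v_0,v_1,v_2] = [v_1,v_2] − [v_0,v_2] + [v_0,v_1],
  ∂[v_0,v_2,v_3] = [v_2,v_3] − [v_0,v_3] + [v_0,v_2].
This gives a 6×4 integer matrix of rank 3; reducing to Smith normal form yields diagonal entries (1,1,1).

Now H_k = ker ∂_k / im ∂_{k+1}, so:

  H_0: rank C_0 − rank ∂_1 = 4 − 3 = 1, and the invariant factors of ∂_1 are all 1, so H_0 ≅ Z.

H_0 = Z.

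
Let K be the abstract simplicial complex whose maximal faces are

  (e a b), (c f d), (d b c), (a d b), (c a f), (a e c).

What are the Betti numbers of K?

K has 6 vertices, 12 edges, 6 triangles.
rank ∂_0 = 0, rank ∂_1 = 5 ⇒ b_0 = 6 − 0 − 5 = 1; all invariant factors of ∂_1 are 1 so no torsion. So H_0 ≅ Z.
rank ∂_1 = 5, rank ∂_2 = 6 ⇒ b_1 = 12 − 5 − 6 = 1; all invariant factors of ∂_2 are 1 so no torsion. So H_1 ≅ Z.
rank ∂_2 = 6, rank ∂_3 = 0 ⇒ b_2 = 6 − 6 − 0 = 0. So H_2 ≅ 0.

b_0 = 1, b_1 = 1, b_2 = 0.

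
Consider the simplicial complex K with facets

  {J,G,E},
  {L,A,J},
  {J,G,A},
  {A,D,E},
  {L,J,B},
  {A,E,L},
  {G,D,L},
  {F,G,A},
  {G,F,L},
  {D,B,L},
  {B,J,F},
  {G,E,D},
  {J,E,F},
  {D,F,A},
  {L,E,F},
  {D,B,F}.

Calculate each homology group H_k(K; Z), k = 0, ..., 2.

H_0 = Z,  H_1 = Z^2,  H_2 = Z.

K has 8 vertices, 24 edges, 16 triangles.
rank ∂_0 = 0, rank ∂_1 = 7 ⇒ b_0 = 8 − 0 − 7 = 1; all invariant factors of ∂_1 are 1 so no torsion. So H_0 = Z.
rank ∂_1 = 7, rank ∂_2 = 15 ⇒ b_1 = 24 − 7 − 15 = 2; all invariant factors of ∂_2 are 1 so no torsion. So H_1 = Z^2.
rank ∂_2 = 15, rank ∂_3 = 0 ⇒ b_2 = 16 − 15 − 0 = 1. So H_2 = Z.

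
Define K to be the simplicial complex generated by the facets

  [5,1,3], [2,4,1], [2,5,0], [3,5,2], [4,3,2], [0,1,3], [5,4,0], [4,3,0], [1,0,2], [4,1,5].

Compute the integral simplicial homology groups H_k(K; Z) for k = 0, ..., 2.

H_0 = Z,  H_1 = Z/2,  H_2 = 0.

Fix the vertex order 0 < 1 < 2 < 3 < 4 < 5 and write every simplex with vertices in increasing order. Then dim K = 2 and the simplices of K are:

  0-simplices (6): [0], [1], [2], [3], [4], [5]
  1-simplices (15): [0,1], [0,2], [0,3], [0,4], [0,5], [1,2], [1,3], [1,4], [1,5], [2,3], [2,4], [2,5], [3,4], [3,5], [4,5]
  2-simplices (10): [0,1,2], [0,1,3], [0,2,5], [0,3,4], [0,4,5], [1,2,4], [1,3,5], [1,4,5], [2,3,4], [2,3,5]

so the chain groups are C_0 ≅ Z^6, C_1 ≅ Z^15, C_2 ≅ Z^10.

The boundary map ∂_1: C_1 → C_0 is given by ∂[p,q] = [q] − [p]. For instance
  ∂[0,1] = [1] − [0].
This gives a 6×15 integer matrix of rank 5; reducing to Smith normal form yields diagonal entries (1,1,1,1,1).

∂_2: C_2 → C_1 maps a triangle to the signed sum of its edges. For instance
  ∂[2,3,4] = [3,4] − [2,4] + [2,3],
  ∂[0,4,5] = [4,5] − [0,5] + [0,4].
This gives a 15×10 integer matrix of rank 10; reducing to Smith normal form yields diagonal entries (1,1,1,1,1,1,1,1,1,2).

Reading off H_k = ker ∂_k / im ∂_{k+1}:

  H_0: rank C_0 − rank ∂_1 = 6 − 5 = 1, and the invariant factors of ∂_1 are all 1, so H_0 ≅ Z.
  H_1: rank ker ∂_1 − rank ∂_2 = (15 − 5) − 10 = 0, and ∂_2 has invariant factor 2 > 1, so H_1 ≅ Z/2.
  H_2: rank ker ∂_2 − rank ∂_3 = (10 − 10) − 0 = 0, and there is no ∂_3, so H_2 ≅ 0.

As a check, the Euler characteristic is 6 − 15 + 10 = 1, which agrees with 1 − 0 + 0 = 1.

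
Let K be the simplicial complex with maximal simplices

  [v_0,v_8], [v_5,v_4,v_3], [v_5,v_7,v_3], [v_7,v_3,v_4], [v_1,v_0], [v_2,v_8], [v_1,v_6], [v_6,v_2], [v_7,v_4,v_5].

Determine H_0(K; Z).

Fix the vertex order v_0 < v_1 < v_2 < v_3 < v_4 < v_5 < v_6 < v_7 < v_8 and write every simplex with vertices in increasing order. Then dim K = 2 and the simplices of K are:

  0-simplices (9): [v_0], [v_1], [v_2], [v_3], [v_4], [v_5], [v_6], [v_7], [v_8]
  1-simplices (11): [v_0,v_1], [v_0,v_8], [v_1,v_6], [v_2,v_6], [v_2,v_8], [v_3,v_4], [v_3,v_5], [v_3,v_7], [v_4,v_5], [v_4,v_7], [v_5,v_7]
  2-simplices (4): [v_3,v_4,v_5], [v_3,v_4,v_7], [v_3,v_5,v_7], [v_4,v_5,v_7]

so the chain groups are C_0 ≅ Z^9, C_1 ≅ Z^11, C_2 ≅ Z^4.

The boundary map ∂_1: C_1 → C_0 maps an edge to its endpoints' difference, ∂[p,q] = q − p.
As a 9×11 matrix over Z this has rank 7, with invariant factors (1,1,1,1,1,1,1).

The boundary map ∂_2: C_2 → C_1 acts by ∂[p,q,r] = [q,r] − [p,r] + [p,q]. For instance
  ∂[v_3,v_4,v_5] = [v_4,v_5] − [v_3,v_5] + [v_3,v_4],
  ∂[v_4,v_5,v_7] = [v_5,v_7] − [v_4,v_7] + [v_4,v_5].
As a 11×4 matrix over Z this has rank 3, with invariant factors (1,1,1).

Computing H_k = (kernel of ∂_k) / (image of ∂_{k+1}):

  H_0: rank C_0 − rank ∂_1 = 9 − 7 = 2, and the invariant factors of ∂_1 are all 1, so H_0 = Z^2.

H_0 ≅ Z^2.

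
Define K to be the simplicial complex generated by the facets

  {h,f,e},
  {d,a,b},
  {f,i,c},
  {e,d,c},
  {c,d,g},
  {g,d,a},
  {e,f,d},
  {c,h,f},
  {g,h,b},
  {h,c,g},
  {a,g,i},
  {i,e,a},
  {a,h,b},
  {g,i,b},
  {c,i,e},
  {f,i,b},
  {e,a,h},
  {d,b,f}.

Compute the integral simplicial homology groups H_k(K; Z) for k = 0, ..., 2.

K has 9 vertices, 27 edges, 18 triangles.
rank ∂_0 = 0, rank ∂_1 = 8 ⇒ b_0 = 9 − 0 − 8 = 1; all invariant factors of ∂_1 are 1 so no torsion. So H_0 = Z.
rank ∂_1 = 8, rank ∂_2 = 18 ⇒ b_1 = 27 − 8 − 18 = 1; ∂_2 has invariant factor(s) [2] giving torsion. So H_1 = Z ⊕ Z/2Z.
rank ∂_2 = 18, rank ∂_3 = 0 ⇒ b_2 = 18 − 18 − 0 = 0. So H_2 = 0.

H_0 = Z,  H_1 = Z ⊕ Z/2Z,  H_2 = 0.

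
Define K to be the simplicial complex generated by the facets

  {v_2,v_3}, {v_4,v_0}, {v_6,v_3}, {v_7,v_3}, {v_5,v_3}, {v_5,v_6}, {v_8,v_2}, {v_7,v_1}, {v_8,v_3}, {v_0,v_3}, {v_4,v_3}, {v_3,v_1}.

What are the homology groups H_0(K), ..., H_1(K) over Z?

Fix the vertex order v_0 < v_1 < v_2 < v_3 < v_4 < v_5 < v_6 < v_7 < v_8 and write every simplex with vertices in increasing order. Then dim K = 1 and the simplices of K are:

  0-simplices (9): [v_0], [v_1], [v_2], [v_3], [v_4], [v_5], [v_6], [v_7], [v_8]
  1-simplices (12): [v_0,v_3], [v_0,v_4], [v_1,v_3], [v_1,v_7], [v_2,v_3], [v_2,v_8], [v_3,v_4], [v_3,v_5], [v_3,v_6], [v_3,v_7], [v_3,v_8], [v_5,v_6]

so the chain groups are C_0 ≅ Z^9, C_1 ≅ Z^12.

Boundary ∂_1: C_1 → C_0 is given by ∂[p,q] = [q] − [p].
This gives a 9×12 integer matrix of rank 8; reducing to Smith normal form yields diagonal entries (1,1,1,1,1,1,1,1).

From H_k ≅ ker(∂_k) / im(∂_{k+1}) we obtain:

  H_0: rank C_0 − rank ∂_1 = 9 − 8 = 1, and the invariant factors of ∂_1 are all 1, so H_0 = Z.
  H_1: rank ker ∂_1 − rank ∂_2 = (12 − 8) − 0 = 4, and there is no ∂_2, so H_1 = Z^4.

As a check, the Euler characteristic is 9 − 12 = -3, which agrees with 1 − 4 = -3.

H_0 ≅ Z,  H_1 ≅ Z^4.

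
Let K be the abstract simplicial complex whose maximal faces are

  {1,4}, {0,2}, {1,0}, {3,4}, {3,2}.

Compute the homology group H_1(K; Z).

H_1 = Z.

We work with the vertex ordering 0 < 1 < 2 < 3 < 4. The simplices of K, each written with vertices in increasing order, are:

  0-simplices (5): [0], [1], [2], [3], [4]
  1-simplices (5): [0,1], [0,2], [1,4], [2,3], [3,4]

Hence C_0 ≅ Z^5, C_1 ≅ Z^5.

∂_1: C_1 → C_0 sends each edge [p,q] (with p < q) to q − p. For instance
  ∂[3,4] = [4] − [3].
The 5×5 boundary matrix has rank 4 and Smith normal form diag(1,1,1,1).

Now H_k = ker ∂_k / im ∂_{k+1}, so:

  H_1: rank ker ∂_1 − rank ∂_2 = (5 − 4) − 0 = 1, and there is no ∂_2, so H_1 ≅ Z.

(K is a triangulation of the circle S^1.)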